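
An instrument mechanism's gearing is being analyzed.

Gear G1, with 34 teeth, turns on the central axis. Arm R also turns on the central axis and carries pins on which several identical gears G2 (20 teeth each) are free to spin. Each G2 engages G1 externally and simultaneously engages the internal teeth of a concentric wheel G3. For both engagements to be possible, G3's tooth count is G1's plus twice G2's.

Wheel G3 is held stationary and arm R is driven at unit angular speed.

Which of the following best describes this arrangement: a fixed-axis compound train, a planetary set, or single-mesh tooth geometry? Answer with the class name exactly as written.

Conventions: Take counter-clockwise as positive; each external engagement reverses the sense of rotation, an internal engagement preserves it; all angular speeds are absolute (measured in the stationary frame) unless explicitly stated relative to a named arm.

planetary set

class = planetary set [G3 = 34+2·20 = 74; Willis about the carrier]
classification: planetary set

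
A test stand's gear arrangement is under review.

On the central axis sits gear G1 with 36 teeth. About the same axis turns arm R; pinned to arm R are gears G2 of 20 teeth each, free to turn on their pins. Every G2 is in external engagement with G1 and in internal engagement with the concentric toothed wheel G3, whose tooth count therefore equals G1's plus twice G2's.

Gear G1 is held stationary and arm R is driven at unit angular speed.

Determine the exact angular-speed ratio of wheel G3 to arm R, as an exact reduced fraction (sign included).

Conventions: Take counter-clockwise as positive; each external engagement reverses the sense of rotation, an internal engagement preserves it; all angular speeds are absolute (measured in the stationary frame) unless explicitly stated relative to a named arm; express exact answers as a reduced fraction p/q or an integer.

planetary set (36T centre, 20T on arm, 76T internal) — Willis relation
ring teeth: 36 + 2·20 = 76
36(ω_sun−ω_arm) = −76(ω_ring−ω_arm),  ω_sun = 0, ω_arm = 1
ω_ring = 1 − (36/76)(0−1) = 28/19
ω_out/ω_in = 28/19

28/19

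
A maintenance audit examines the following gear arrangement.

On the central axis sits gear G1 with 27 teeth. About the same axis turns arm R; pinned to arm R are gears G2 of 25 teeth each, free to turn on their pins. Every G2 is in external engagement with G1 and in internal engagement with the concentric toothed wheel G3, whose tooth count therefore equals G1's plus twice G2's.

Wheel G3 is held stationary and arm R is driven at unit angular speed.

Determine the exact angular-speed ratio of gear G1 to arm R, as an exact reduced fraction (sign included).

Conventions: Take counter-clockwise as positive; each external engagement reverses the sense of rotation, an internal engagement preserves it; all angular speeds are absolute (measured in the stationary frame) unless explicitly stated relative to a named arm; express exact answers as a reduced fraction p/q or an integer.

104/27

class = planetary set [G3 = 27+2·25 = 77; Willis about the carrier]
ring teeth: 27 + 2·25 = 77
27(ω_sun−ω_arm) = −77(ω_ring−ω_arm),  ω_ring = 0, ω_arm = 1
ω_sun = 1 − (77/27)(0−1) = 104/27
ω_out/ω_in = 104/27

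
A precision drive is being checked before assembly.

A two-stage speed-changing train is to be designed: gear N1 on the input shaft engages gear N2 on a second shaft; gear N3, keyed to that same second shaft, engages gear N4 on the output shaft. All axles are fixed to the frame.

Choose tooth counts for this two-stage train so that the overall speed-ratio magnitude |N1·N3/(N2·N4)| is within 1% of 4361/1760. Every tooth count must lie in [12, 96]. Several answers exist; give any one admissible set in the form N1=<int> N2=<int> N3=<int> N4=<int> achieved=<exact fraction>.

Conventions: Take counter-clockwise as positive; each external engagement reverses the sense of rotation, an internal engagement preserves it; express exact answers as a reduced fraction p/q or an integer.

design class (target 4361/1760): fixed-axis compound train
target = 4361/1760 in lowest terms: an exact hit needs N1·N3 = k·4361 and N2·N4 = k·1760 for one integer k, every count in [12, 96]; additionally prefer no 1:1 stage (N1 ≠ N2, N3 ≠ N4)
k = 1: N1·N3 = 4361 = 49·89, N2·N4 = 1760 = 20·88
achieved = 49·89/(20·88) = 4361/1760; |achieved − target| = 0 ≤ 4361/176000 ✓

N1=49 N2=20 N3=89 N4=88 achieved=4361/1760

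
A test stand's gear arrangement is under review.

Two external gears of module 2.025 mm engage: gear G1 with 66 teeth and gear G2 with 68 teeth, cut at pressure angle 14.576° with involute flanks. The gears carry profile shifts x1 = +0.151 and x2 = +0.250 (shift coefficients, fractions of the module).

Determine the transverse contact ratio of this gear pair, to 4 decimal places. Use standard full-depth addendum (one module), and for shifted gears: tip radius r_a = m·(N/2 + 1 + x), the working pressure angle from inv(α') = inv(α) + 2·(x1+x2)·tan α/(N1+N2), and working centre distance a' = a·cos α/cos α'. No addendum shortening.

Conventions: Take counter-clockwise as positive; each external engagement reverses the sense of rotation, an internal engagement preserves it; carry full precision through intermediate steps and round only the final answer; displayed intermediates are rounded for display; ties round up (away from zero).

class = single-mesh tooth geometry [involute pair 66T × 68T, m = 2.025]
base radii: r_b1 = 64.674215, r_b2 = 66.634040
tip radii: r_a1 = 69.155775, r_a2 = 71.381250
inv(α') = inv(14.576°) + 2·(+0.151+0.250)·tan α/(66+68) = 0.00719036  ⇒  α' = 15.78633°
a' = a·cos α / cos α' = 135.6750·cos 14.576°/cos 15.78633° = 136.454934
action lengths: √(r_a1²−r_b1²) = 24.490142, √(r_a2²−r_b2²) = 25.596631
base pitch p_b = π·m·cos α = 6.156971
CR = (24.490142 + 25.596631 − 136.454934·sin 15.78633°)/6.156971 = 2.105601
contact ratio ≈ 2.1056

2.1056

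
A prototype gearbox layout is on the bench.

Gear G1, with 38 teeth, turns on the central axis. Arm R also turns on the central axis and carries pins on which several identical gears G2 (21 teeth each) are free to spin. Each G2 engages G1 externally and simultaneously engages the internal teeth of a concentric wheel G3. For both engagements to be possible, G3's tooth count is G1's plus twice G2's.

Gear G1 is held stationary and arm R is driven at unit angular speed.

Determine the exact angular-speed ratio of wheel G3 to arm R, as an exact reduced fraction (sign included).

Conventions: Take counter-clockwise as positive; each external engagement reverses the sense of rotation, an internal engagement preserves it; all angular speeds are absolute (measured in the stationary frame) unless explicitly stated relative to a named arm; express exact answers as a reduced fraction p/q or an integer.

59/40

recognized (axles ride arm R): planetary set, 38/21/80 teeth
ring teeth: 38 + 2·21 = 80
38(ω_sun−ω_arm) = −80(ω_ring−ω_arm),  ω_sun = 0, ω_arm = 1
ω_ring = 1 − (38/80)(0−1) = 59/40
ω_out/ω_in = 59/40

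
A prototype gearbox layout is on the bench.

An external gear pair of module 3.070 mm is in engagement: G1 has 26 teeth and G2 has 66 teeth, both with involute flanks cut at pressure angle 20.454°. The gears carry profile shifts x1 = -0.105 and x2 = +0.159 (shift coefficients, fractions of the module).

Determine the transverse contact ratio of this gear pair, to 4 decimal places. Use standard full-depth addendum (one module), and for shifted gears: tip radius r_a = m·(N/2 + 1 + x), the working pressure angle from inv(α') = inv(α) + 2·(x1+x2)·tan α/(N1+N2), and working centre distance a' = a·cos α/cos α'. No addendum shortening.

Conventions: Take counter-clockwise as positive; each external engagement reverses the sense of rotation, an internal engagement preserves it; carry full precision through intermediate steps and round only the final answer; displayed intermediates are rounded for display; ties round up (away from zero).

class = single-mesh tooth geometry [involute pair 26T × 66T, m = 3.070]
base radii: r_b1 = 37.393796, r_b2 = 94.922714
tip radii: r_a1 = 42.657650, r_a2 = 104.868130
inv(α') = inv(20.454°) + 2·(-0.105+0.159)·tan α/(26+66) = 0.01641806  ⇒  α' = 20.63263°
a' = a·cos α / cos α' = 141.2200·cos 20.454°/cos 20.63263° = 141.385089
action lengths: √(r_a1²−r_b1²) = 20.527521, √(r_a2²−r_b2²) = 44.575813
base pitch p_b = π·m·cos α = 9.036621
CR = (20.527521 + 44.575813 − 141.385089·sin 20.63263°)/9.036621 = 1.691208
contact ratio ≈ 1.6912

1.6912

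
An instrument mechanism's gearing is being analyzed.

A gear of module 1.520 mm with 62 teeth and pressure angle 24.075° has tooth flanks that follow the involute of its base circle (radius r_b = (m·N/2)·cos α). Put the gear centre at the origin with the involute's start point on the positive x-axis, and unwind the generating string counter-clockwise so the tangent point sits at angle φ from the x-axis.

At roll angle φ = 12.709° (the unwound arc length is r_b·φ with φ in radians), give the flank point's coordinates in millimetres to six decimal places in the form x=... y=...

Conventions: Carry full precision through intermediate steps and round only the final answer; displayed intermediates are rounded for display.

class = single-mesh tooth geometry [base-circle involute, m = 1.520, 62T]
pitch radius r_p = m·N/2 = 1.520·62/2 = 47.120000
base radius r_b = r_p·cos α = 47.120000·cos 24.075° = 43.021138
roll angle φ = 12.709° = 0.22181389 rad
x = r_b·(cos φ + φ·sin φ) = 44.066505
y = r_b·(sin φ − φ·cos φ) = 0.155736

x=44.066505 y=0.155736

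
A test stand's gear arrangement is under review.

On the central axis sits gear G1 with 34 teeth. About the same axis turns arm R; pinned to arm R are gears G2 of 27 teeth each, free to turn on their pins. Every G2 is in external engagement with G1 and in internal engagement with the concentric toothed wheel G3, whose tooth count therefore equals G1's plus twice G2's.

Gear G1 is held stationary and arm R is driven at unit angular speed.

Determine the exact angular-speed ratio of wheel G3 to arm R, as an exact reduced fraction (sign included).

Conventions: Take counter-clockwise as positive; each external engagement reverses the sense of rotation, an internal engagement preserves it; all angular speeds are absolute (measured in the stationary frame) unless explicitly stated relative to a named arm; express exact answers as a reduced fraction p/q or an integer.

recognized (axles ride arm R): planetary set, 34/27/88 teeth
ring teeth: 34 + 2·27 = 88
34(ω_sun−ω_arm) = −88(ω_ring−ω_arm),  ω_sun = 0, ω_arm = 1
ω_ring = 1 − (34/88)(0−1) = 61/44
ω_out/ω_in = 61/44

61/44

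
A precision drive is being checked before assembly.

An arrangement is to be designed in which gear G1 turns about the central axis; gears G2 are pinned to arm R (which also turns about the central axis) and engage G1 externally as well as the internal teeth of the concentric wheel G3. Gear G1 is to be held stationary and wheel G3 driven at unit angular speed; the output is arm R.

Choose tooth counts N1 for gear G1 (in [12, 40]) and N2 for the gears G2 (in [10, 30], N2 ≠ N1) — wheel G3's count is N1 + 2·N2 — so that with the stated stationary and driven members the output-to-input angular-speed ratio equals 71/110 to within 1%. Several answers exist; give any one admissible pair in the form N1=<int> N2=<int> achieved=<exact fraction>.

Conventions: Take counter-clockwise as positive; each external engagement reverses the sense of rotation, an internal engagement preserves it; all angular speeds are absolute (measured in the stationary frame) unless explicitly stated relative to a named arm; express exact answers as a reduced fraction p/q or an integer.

N1=39 N2=16 achieved=71/110

class = planetary set [ratio 71/110 wanted; Willis about the carrier]
Willis with ω_sun = 0: ω_arm/ω_ring = N3/(N1+N3); set equal to 71/110  ⇒  N3/N1 = (71/110)/(1 − 71/110) = 71/39
N3 = N1 + 2·N2  ⇒  N2/N1 = (N3/N1 − 1)/2 = (71/39 − 1)/2 = 16/39
smallest multiple with N1 ≥ 12 and N2 ≥ 10: k = 1  ⇒  N1 = 1·39 = 39, N2 = 1·16 = 16 (N1 ≤ 40, N2 ≤ 30, N2 ≠ N1 ✓), N3 = 39 + 2·16 = 71
check: N3/(N1+N3) with N1 = 39, N3 = 71 gives 71/110; |achieved − target| = 0 ≤ 71/11000 ✓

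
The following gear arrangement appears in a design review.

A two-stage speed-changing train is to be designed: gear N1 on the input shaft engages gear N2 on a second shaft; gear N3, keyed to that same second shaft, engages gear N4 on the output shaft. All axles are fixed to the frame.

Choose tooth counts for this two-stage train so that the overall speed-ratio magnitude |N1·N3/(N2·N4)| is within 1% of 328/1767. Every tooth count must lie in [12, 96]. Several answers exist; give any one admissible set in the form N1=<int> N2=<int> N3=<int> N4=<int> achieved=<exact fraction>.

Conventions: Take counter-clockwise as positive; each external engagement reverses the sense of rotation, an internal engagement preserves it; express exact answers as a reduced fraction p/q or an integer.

topology: fixed-axis compound train — 2 stages, target 328/1767
target = 328/1767 in lowest terms: an exact hit needs N1·N3 = k·328 and N2·N4 = k·1767 for one integer k, every count in [12, 96]; additionally prefer no 1:1 stage (N1 ≠ N2, N3 ≠ N4)
k = 1: no 1:1-free in-range split of k·328 and k·1767 into factor pairs; take k = 2
k = 2: N1·N3 = 656 = 16·41, N2·N4 = 3534 = 38·93
achieved = 16·41/(38·93) = 328/1767; |achieved − target| = 0 ≤ 82/44175 ✓

N1=16 N2=38 N3=41 N4=93 achieved=328/1767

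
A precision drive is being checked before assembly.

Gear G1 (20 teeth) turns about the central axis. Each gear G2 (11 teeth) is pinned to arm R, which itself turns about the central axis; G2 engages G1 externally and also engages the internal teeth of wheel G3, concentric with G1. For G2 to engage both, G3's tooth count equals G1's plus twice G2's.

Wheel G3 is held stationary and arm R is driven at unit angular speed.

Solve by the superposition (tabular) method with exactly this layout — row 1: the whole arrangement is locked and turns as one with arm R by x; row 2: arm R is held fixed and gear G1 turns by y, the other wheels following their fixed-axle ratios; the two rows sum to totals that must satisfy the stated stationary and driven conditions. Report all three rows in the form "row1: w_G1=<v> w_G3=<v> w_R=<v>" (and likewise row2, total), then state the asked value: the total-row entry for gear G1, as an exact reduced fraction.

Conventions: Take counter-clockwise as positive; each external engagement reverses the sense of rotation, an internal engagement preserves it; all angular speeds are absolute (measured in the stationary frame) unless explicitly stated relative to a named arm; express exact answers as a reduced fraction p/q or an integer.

topology: planetary set — G1 20T / G2 11T / G3 42T, arm = carrier (Willis)
row 1 (train locked, turned with arm): all members turn x
row 2 (arm held, sun turns y): ω_ring = −(20/42)·y, ω_arm = 0
boundary: total ω_ring = x − (20/42)·y = 0 and total ω_arm = x = 1  ⇒  y = 21/10, x = 1
row 2 ring = −(20/42)·21/10 = -1
totals (row 1 + row 2): sun 1 + 21/10 = 31/10, ring 1 + (-1) = 0, arm 1 + 0 = 1
asked cell (total, sun) = 31/10

row1: w_G1=1 w_G3=1 w_R=1
row2: w_G1=21/10 w_G3=-1 w_R=0
total: w_G1=31/10 w_G3=0 w_R=1
asked value: 31/10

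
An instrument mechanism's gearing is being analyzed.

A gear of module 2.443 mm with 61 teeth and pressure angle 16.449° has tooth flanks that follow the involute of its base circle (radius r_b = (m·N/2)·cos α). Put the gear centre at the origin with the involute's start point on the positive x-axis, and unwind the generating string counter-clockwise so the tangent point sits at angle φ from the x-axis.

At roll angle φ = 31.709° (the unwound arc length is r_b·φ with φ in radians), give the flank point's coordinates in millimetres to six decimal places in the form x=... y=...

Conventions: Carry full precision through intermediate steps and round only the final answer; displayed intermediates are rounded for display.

single-mesh involute tooth geometry (61T wheel at module 2.443)
pitch radius r_p = m·N/2 = 2.443·61/2 = 74.511500
base radius r_b = r_p·cos α = 74.511500·cos 16.449° = 71.461905
roll angle φ = 31.709° = 0.55342645 rad
x = r_b·(cos φ + φ·sin φ) = 81.581799
y = r_b·(sin φ − φ·cos φ) = 3.915369

x=81.581799 y=3.915369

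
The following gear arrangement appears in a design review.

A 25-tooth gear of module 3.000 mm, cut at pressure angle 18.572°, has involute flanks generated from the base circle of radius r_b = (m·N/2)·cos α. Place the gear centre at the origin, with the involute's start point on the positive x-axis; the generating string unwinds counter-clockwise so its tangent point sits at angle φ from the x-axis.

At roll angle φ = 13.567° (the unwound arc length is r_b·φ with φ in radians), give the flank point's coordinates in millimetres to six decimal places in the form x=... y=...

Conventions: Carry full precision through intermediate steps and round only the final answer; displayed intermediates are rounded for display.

recognized (one wheel, involute flank): single-mesh tooth geometry, m = 3.000, N = 25
pitch radius r_p = m·N/2 = 3.000·25/2 = 37.500000
base radius r_b = r_p·cos α = 37.500000·cos 18.572° = 35.547156
roll angle φ = 13.567° = 0.23678882 rad
x = r_b·(cos φ + φ·sin φ) = 36.529777
y = r_b·(sin φ − φ·cos φ) = 0.156434

x=36.529777 y=0.156434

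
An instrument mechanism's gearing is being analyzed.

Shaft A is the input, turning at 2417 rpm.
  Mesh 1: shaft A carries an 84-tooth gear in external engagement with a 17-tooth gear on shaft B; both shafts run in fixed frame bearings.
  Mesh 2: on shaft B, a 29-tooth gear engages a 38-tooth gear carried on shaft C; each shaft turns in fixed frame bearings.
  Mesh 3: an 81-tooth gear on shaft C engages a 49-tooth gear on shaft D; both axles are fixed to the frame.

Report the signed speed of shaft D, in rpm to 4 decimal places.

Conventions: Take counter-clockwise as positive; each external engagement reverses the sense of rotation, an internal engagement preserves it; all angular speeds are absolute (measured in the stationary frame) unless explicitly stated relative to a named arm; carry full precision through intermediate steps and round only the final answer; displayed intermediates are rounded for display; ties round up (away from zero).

recognized (4 fixed axles, 3 meshes): fixed-axis compound train
mesh 1 [84T→17T]: ω = 2417.0000×84/17 = 11942.8235 rpm, sense flips to −
mesh 2 [29T→38T]: ω = 11942.8235×29/38 = 9114.2601 rpm, sense flips to +
mesh 3 [81T→49T]: ω = 9114.2601×81/49 = 15066.4299 rpm, sense flips to −
signed output speed = -15066.4299 rpm

-15066.4299 rpm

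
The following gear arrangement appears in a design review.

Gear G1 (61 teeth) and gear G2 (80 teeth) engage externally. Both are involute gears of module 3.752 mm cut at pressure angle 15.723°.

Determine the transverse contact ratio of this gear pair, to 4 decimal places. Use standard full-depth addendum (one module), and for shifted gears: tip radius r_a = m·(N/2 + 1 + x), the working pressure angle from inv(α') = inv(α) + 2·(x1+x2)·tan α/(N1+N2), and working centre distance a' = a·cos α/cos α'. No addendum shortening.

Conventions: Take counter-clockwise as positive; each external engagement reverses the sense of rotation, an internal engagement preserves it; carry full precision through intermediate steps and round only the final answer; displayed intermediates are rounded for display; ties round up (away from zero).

class = single-mesh tooth geometry [involute pair 61T × 80T, m = 3.752]
base radii: r_b1 = 110.154153, r_b2 = 144.464463
tip radii: r_a1 = 118.188000, r_a2 = 153.832000
no profile shift: α' = α, a' = a
action lengths: √(r_a1²−r_b1²) = 42.830665, √(r_a2²−r_b2²) = 52.861168
base pitch p_b = π·m·cos α = 11.346212
CR = (42.830665 + 52.861168 − 264.516000·sin 15.72300°)/11.346212 = 2.116254
contact ratio ≈ 2.1163

2.1163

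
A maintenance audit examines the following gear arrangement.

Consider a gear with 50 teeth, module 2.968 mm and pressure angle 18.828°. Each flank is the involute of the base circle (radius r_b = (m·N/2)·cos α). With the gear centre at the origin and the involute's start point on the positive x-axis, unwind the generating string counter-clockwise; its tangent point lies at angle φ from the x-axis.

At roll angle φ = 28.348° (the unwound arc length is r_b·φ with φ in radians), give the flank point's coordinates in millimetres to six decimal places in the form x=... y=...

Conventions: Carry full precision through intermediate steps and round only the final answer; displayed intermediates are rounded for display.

x=78.306617 y=2.766497

recognized (one wheel, involute flank): single-mesh tooth geometry, m = 2.968, N = 50
pitch radius r_p = m·N/2 = 2.968·50/2 = 74.200000
base radius r_b = r_p·cos α = 74.200000·cos 18.828° = 70.229681
roll angle φ = 28.348° = 0.49476594 rad
x = r_b·(cos φ + φ·sin φ) = 78.306617
y = r_b·(sin φ − φ·cos φ) = 2.766497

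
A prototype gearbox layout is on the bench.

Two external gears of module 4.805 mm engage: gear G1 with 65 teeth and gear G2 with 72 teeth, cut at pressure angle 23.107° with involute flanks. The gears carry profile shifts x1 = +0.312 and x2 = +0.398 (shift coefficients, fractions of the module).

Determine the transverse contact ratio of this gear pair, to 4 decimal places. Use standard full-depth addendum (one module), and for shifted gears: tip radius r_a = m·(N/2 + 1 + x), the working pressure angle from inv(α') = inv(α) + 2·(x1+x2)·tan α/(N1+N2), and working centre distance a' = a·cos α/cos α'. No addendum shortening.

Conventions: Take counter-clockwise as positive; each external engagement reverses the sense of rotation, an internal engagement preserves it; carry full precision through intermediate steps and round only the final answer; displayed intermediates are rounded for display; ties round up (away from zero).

1.5875

recognized (one external pair, fixed centres): single-mesh tooth geometry, m = 4.805, N1 = 65, N2 = 72
base radii: r_b1 = 143.634138, r_b2 = 159.102430
tip radii: r_a1 = 162.466660, r_a2 = 179.697390
inv(α') = inv(23.107°) + 2·(+0.312+0.398)·tan α/(65+72) = 0.02780985  ⇒  α' = 24.41393°
a' = a·cos α / cos α' = 329.1425·cos 23.107°/cos 24.41393° = 332.464487
action lengths: √(r_a1²−r_b1²) = 75.925292, √(r_a2²−r_b2²) = 83.531843
base pitch p_b = π·m·cos α = 13.884306
CR = (75.925292 + 83.531843 − 332.464487·sin 24.41393°)/13.884306 = 1.587473
contact ratio ≈ 1.5875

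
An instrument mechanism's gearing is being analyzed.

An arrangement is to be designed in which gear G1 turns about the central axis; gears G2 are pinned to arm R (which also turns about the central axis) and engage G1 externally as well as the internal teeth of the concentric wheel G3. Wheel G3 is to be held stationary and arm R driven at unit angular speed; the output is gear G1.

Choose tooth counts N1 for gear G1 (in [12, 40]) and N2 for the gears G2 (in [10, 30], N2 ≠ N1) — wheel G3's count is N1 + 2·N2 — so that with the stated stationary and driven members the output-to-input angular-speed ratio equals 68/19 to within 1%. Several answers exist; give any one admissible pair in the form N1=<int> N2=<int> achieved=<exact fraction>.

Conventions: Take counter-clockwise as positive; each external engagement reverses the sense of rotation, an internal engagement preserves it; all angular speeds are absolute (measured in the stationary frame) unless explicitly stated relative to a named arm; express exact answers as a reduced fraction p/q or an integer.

class = planetary set [ratio 68/19 wanted; Willis about the carrier]
Willis with ω_ring = 0: ω_sun/ω_arm = (N1+N3)/N1; set equal to 68/19  ⇒  N3/N1 = 68/19 − 1 = 49/19
N3 = N1 + 2·N2  ⇒  N2/N1 = (N3/N1 − 1)/2 = (49/19 − 1)/2 = 15/19
smallest multiple with N1 ≥ 12 and N2 ≥ 10: k = 1  ⇒  N1 = 1·19 = 19, N2 = 1·15 = 15 (N1 ≤ 40, N2 ≤ 30, N2 ≠ N1 ✓), N3 = 19 + 2·15 = 49
check: (N1+N3)/N1 with N1 = 19, N3 = 49 gives 68/19; |achieved − target| = 0 ≤ 17/475 ✓

N1=19 N2=15 achieved=68/19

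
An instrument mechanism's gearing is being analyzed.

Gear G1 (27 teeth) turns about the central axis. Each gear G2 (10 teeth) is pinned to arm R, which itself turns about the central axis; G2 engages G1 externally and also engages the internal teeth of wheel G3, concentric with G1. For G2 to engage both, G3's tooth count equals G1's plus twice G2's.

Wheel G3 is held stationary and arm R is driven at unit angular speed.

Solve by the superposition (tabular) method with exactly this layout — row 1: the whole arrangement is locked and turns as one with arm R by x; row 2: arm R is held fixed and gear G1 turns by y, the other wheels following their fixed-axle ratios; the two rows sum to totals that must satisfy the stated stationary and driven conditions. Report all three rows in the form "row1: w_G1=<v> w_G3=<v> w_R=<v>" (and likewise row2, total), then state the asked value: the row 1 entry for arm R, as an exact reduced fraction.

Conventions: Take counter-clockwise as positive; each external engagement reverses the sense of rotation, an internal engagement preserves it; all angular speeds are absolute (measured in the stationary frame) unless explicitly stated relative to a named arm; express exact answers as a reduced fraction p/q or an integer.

topology: planetary set — G1 27T / G2 10T / G3 47T, arm = carrier (Willis)
superposition row 1 [locked train]: every member turns x
superposition row 2 [arm held]: sun y, ring −(27/47)·y, arm 0
boundary: total ω_ring = x − (27/47)·y = 0 and total ω_arm = x = 1  ⇒  y = 47/27, x = 1
row 2 ring = −(27/47)·47/27 = -1
totals (row 1 + row 2): sun 1 + 47/27 = 74/27, ring 1 + (-1) = 0, arm 1 + 0 = 1
asked cell (row1, arm) = 1

row1: w_G1=1 w_G3=1 w_R=1
row2: w_G1=47/27 w_G3=-1 w_R=0
total: w_G1=74/27 w_G3=0 w_R=1
asked value: 1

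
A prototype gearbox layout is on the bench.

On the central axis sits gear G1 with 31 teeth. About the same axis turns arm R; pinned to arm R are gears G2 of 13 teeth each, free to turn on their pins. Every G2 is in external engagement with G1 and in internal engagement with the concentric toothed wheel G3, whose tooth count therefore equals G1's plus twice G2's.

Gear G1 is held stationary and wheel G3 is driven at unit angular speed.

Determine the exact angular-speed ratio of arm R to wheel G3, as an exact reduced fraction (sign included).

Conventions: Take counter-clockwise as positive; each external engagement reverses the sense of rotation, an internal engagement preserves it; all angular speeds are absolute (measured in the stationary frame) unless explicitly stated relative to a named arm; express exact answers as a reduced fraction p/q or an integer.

recognized (axles ride arm R): planetary set, 31/13/57 teeth
ring teeth: 31 + 2·13 = 57
31(ω_sun−ω_arm) = −57(ω_ring−ω_arm),  ω_sun = 0, ω_ring = 1
31(0−ω_arm) = −57(1−ω_arm)  ⇒  88·ω_arm = 57  ⇒  ω_arm = 57/88
ω_out/ω_in = 57/88

57/88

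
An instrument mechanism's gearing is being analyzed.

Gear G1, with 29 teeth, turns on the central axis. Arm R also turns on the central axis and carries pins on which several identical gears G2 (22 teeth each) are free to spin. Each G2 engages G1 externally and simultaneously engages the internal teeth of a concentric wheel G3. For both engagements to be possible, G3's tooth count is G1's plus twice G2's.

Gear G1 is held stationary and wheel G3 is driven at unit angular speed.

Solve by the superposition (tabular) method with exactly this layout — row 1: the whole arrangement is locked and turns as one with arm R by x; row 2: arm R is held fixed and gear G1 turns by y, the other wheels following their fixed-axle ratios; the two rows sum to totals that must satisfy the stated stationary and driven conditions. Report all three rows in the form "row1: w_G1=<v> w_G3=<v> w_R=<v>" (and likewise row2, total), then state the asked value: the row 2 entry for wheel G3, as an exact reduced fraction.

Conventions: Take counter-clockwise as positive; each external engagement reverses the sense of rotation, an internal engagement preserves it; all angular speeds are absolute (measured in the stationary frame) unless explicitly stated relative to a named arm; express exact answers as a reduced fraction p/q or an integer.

row1: w_G1=73/102 w_G3=73/102 w_R=73/102
row2: w_G1=-73/102 w_G3=29/102 w_R=0
total: w_G1=0 w_G3=1 w_R=73/102
asked value: 29/102

planetary set (29T centre, 22T on arm, 73T internal) — Willis relation
row 1: whole set turns with the arm by x
row 2 (arm held, sun turns y): ω_ring = −(29/73)·y, ω_arm = 0
boundary: total ω_sun = x + y = 0 and total ω_ring = x − (29/73)·y = 1  ⇒  y = -73/102, x = 73/102
row 2 ring = −(29/73)·(-73/102) = 29/102
totals (row 1 + row 2): sun 73/102 + (-73/102) = 0, ring 73/102 + 29/102 = 1, arm 73/102 + 0 = 73/102
asked cell (row2, ring) = 29/102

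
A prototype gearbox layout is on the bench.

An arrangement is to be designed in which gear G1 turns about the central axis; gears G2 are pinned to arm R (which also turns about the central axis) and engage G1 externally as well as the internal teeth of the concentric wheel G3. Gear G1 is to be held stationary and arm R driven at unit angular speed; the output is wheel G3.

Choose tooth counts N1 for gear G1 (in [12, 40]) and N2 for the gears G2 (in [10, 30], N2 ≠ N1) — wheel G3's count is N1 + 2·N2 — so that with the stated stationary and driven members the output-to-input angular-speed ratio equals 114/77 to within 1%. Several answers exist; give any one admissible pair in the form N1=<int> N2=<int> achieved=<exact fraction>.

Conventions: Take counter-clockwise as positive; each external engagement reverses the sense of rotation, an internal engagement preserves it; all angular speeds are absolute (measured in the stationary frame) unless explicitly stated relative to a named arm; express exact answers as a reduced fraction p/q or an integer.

planetary set to be sized for 114/77 (Willis relation)
Willis with ω_sun = 0: ω_ring/ω_arm = (N1+N3)/N3; set equal to 114/77  ⇒  N3/N1 = 1/(114/77 − 1) = 77/37
N3 = N1 + 2·N2  ⇒  N2/N1 = (N3/N1 − 1)/2 = (77/37 − 1)/2 = 20/37
smallest multiple with N1 ≥ 12 and N2 ≥ 10: k = 1  ⇒  N1 = 1·37 = 37, N2 = 1·20 = 20 (N1 ≤ 40, N2 ≤ 30, N2 ≠ N1 ✓), N3 = 37 + 2·20 = 77
check: (N1+N3)/N3 with N1 = 37, N3 = 77 gives 114/77; |achieved − target| = 0 ≤ 57/3850 ✓

N1=37 N2=20 achieved=114/77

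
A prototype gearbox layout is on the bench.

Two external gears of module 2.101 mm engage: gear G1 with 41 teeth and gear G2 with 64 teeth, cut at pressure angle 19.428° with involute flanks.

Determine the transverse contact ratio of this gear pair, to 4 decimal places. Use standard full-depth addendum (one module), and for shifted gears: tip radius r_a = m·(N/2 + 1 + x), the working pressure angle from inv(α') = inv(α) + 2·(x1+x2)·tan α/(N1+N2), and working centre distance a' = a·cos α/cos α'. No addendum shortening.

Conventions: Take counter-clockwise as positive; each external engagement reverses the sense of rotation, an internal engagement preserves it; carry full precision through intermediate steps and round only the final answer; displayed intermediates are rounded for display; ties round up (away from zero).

1.7879

class = single-mesh tooth geometry [involute pair 41T × 64T, m = 2.101]
base radii: r_b1 = 40.618075, r_b2 = 63.403825
tip radii: r_a1 = 45.171500, r_a2 = 69.333000
no profile shift: α' = α, a' = a
action lengths: √(r_a1²−r_b1²) = 19.764523, √(r_a2²−r_b2²) = 28.053875
base pitch p_b = π·m·cos α = 6.224656
CR = (19.764523 + 28.053875 − 110.302500·sin 19.42800°)/6.224656 = 1.787947
contact ratio ≈ 1.7879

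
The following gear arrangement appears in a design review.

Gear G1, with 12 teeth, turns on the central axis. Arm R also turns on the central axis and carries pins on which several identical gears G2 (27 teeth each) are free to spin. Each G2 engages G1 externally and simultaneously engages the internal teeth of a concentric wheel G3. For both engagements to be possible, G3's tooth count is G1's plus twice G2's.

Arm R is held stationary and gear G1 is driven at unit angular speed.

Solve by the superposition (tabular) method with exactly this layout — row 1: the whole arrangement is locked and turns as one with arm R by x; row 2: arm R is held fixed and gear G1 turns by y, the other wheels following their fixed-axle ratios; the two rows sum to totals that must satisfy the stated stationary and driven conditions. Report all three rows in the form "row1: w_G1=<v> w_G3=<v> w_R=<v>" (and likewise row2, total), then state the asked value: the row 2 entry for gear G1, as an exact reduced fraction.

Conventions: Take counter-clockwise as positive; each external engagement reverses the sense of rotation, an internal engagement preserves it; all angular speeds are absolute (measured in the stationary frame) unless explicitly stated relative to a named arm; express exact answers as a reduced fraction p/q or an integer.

row1: w_G1=0 w_G3=0 w_R=0
row2: w_G1=1 w_G3=-2/11 w_R=0
total: w_G1=1 w_G3=-2/11 w_R=0
asked value: 1

class = planetary set [G3 = 12+2·27 = 66; Willis about the carrier]
superposition row 1 [locked train]: every member turns x
row 2: sun turns y, ring = −(12/66)·y, arm 0
boundary: total ω_arm = x = 0 and total ω_sun = x + y = 1  ⇒  y = 1, x = 0
row 2 ring = −(12/66)·1 = -2/11
totals (row 1 + row 2): sun 0 + 1 = 1, ring 0 + (-2/11) = -2/11, arm 0 + 0 = 0
asked cell (row2, sun) = 1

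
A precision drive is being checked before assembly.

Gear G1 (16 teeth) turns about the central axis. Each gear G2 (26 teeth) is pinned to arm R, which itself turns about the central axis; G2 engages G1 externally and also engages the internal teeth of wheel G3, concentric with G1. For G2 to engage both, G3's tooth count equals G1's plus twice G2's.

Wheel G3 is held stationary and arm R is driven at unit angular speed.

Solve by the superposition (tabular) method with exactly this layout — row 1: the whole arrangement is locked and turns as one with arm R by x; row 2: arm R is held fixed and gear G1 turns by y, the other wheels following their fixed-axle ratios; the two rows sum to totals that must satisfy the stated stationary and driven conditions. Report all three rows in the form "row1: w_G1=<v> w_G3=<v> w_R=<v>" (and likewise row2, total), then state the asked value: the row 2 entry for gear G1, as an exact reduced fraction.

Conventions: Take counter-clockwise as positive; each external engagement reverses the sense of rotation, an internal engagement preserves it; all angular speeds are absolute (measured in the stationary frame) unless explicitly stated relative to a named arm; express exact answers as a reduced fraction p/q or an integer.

row1: w_G1=1 w_G3=1 w_R=1
row2: w_G1=17/4 w_G3=-1 w_R=0
total: w_G1=21/4 w_G3=0 w_R=1
asked value: 17/4

recognized (axles ride arm R): planetary set, 16/26/68 teeth
row 1 (train locked, turned with arm): all members turn x
row 2 — arm fixed, fixed-axis ratios: sun y, ring −(16/68)·y, arm 0
boundary: total ω_ring = x − (16/68)·y = 0 and total ω_arm = x = 1  ⇒  y = 17/4, x = 1
row 2 ring = −(16/68)·17/4 = -1
totals (row 1 + row 2): sun 1 + 17/4 = 21/4, ring 1 + (-1) = 0, arm 1 + 0 = 1
asked cell (row2, sun) = 17/4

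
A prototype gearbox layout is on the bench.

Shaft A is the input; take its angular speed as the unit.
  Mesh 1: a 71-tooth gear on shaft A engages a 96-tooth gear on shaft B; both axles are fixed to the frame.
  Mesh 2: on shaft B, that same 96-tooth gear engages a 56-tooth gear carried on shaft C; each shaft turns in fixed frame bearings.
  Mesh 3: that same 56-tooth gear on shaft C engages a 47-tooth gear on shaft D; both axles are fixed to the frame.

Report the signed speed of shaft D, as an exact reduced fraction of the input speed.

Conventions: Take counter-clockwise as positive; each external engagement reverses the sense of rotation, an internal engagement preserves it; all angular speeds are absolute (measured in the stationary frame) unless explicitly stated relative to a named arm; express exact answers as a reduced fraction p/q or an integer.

-71/47

3-mesh fixed-axis compound train (all bearings frame-fixed)
mesh 1 [71T→96T]: |ω|/ω_in = 1×71/96 = 71/96, sense flips to −
mesh 2 [96T→56T]: |ω|/ω_in = (71/96)×96/56 = 71/56, sense flips to +
mesh 3 [56T→47T]: |ω|/ω_in = (71/56)×56/47 = 71/47, sense flips to −
signed output speed (× input speed) = -71/47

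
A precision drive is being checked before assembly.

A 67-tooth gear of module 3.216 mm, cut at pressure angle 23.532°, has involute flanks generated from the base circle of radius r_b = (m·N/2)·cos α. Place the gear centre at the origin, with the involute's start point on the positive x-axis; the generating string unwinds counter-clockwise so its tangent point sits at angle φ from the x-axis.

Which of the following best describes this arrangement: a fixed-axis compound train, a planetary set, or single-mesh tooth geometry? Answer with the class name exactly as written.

single-mesh tooth geometry

topology: single-mesh involute geometry — m = 3.216, N = 67
classification: single-mesh tooth geometry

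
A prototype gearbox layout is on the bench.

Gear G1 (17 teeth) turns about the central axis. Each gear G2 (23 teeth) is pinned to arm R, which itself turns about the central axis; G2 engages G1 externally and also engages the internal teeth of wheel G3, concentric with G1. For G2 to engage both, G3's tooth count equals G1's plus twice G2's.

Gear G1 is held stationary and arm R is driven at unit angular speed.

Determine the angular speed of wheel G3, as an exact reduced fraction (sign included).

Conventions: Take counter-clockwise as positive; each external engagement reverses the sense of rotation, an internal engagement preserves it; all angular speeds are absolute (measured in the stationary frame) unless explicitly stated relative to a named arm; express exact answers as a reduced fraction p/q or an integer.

recognized (axles ride arm R): planetary set, 17/23/63 teeth
ring teeth: 17 + 2·23 = 63
17(ω_sun−ω_arm) = −63(ω_ring−ω_arm),  ω_sun = 0, ω_arm = 1
ω_ring = 1 − (17/63)(0−1) = 80/63
exact speed ratio = 80/63

80/63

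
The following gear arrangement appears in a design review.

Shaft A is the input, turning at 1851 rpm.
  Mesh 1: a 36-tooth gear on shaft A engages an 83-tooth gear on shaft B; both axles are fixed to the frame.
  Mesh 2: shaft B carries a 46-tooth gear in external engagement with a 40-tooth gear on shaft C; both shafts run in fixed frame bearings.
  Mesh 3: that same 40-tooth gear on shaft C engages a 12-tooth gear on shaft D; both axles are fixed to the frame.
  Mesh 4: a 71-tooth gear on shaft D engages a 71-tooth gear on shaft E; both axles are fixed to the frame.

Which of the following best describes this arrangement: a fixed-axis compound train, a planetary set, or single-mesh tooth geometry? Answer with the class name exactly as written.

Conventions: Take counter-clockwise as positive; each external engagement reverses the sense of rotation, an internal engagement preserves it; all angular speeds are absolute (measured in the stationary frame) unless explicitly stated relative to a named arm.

topology: fixed-axis compound train — 4 meshes, A→E
classification: fixed-axis compound train

fixed-axis compound train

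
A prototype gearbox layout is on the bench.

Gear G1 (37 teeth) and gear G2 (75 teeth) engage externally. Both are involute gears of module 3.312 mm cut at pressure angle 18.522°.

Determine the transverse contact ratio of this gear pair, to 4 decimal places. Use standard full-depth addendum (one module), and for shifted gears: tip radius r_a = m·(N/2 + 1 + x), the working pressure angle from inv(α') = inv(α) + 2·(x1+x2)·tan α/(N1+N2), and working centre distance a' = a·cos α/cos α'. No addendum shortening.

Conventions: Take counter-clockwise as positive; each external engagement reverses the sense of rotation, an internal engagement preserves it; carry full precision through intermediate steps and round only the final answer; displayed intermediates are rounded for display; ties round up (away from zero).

1.8427

topology: single-mesh involute geometry — m = 3.312, 37T/75T pair
base radii: r_b1 = 58.098218, r_b2 = 117.766657
tip radii: r_a1 = 64.584000, r_a2 = 127.512000
no profile shift: α' = α, a' = a
action lengths: √(r_a1²−r_b1²) = 28.207981, √(r_a2²−r_b2²) = 48.890946
base pitch p_b = π·m·cos α = 9.865996
CR = (28.207981 + 48.890946 − 185.472000·sin 18.52200°)/9.865996 = 1.842720
contact ratio ≈ 1.8427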